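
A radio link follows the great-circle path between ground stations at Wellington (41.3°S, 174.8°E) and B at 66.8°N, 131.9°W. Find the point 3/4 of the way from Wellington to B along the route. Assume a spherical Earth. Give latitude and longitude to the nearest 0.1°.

Convert each endpoint to a unit vector on the sphere (x = cos φ cos λ, y = cos φ sin λ, z = sin φ).
The central angle between the endpoints is δ = arccos(p₁·p₂) ≈ 2.015 rad (115.5°).
Interpolate at f = 3/4 with slerp weights a = sin((1−f)δ)/sin δ ≈ 0.535, b = sin(fδ)/sin δ ≈ 1.106.
p = a·p₁ + b·p₂ ≈ (-0.691, -0.288, 0.663); φ = arcsin(p_z) ≈ 41.55°, λ = atan2(p_y, p_x) ≈ -157.39°.

≈ 41.6°N, 157.4°W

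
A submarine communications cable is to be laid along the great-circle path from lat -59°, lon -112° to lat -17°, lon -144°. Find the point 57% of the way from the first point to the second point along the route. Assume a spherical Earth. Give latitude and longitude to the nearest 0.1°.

≈ lat -36.0°, lon -134.8°

The haversine formula gives a central angle δ ≈ 0.839 rad (48.1°) between the endpoints.
Interpolate at f = 0.57 with slerp weights a = sin((1−f)δ)/sin δ ≈ 0.474, b = sin(fδ)/sin δ ≈ 0.619.
p = a·p₁ + b·p₂ ≈ (-0.570, -0.574, -0.588); φ = arcsin(p_z) ≈ -35.98°, λ = atan2(p_y, p_x) ≈ -134.79°.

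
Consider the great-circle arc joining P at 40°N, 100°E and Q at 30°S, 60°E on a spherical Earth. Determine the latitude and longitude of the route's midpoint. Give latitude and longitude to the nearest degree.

≈ 5°N, 79°E

Convert each endpoint to a unit vector on the sphere (x = cos φ cos λ, y = cos φ sin λ, z = sin φ).
The central angle between the endpoints is δ = arccos(p₁·p₂) ≈ 1.383 rad (79.2°).
Interpolate at f = 1/2 with slerp weights a = sin((1−f)δ)/sin δ ≈ 0.649, b = sin(fδ)/sin δ ≈ 0.649.
p = a·p₁ + b·p₂ ≈ (0.195, 0.976, 0.093); φ = arcsin(p_z) ≈ 5.32°, λ = atan2(p_y, p_x) ≈ 78.72°.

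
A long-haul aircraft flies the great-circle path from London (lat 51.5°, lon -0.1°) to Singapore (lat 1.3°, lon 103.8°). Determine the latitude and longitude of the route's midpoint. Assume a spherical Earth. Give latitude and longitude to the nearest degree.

Convert each endpoint to a unit vector on the sphere (x = cos φ cos λ, y = cos φ sin λ, z = sin φ).
The central angle between the endpoints is δ = arccos(p₁·p₂) ≈ 1.703 rad (97.6°).
Interpolate at f = 1/2 with slerp weights a = sin((1−f)δ)/sin δ ≈ 0.759, b = sin(fδ)/sin δ ≈ 0.759.
p = a·p₁ + b·p₂ ≈ (0.291, 0.736, 0.611); φ = arcsin(p_z) ≈ 37.67°, λ = atan2(p_y, p_x) ≈ 68.40°.

≈ lat 38°, lon 68°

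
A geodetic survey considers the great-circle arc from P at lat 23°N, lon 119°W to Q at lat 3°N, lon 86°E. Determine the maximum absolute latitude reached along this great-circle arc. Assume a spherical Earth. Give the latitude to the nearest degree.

The great circle lies in the plane with unit normal n̂ = (p₁ × p₂)/|p₁ × p₂|.
Here n̂_z ≈ -0.667; the vertex latitude is φ_max = arccos|n̂_z| ≈ 48.2°.

≈ 48°N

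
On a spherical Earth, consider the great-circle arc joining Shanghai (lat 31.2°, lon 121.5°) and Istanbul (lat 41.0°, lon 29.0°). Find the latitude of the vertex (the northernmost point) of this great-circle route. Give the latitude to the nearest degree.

The great circle lies in the plane with unit normal n̂ = (p₁ × p₂)/|p₁ × p₂|.
Here n̂_z ≈ -0.679; the vertex latitude is φ_max = arccos|n̂_z| ≈ 47.3°.
Check via Clairaut: cos φ_max = |cos φ₁| · sin C = cos(31.2°)·sin(52.5°) ≈ 0.679, again giving ≈ 47.3°.

≈ 47°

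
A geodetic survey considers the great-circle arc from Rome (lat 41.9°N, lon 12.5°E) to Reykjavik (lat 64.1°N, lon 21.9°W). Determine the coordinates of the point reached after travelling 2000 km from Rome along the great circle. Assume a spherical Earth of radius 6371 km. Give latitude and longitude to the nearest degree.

Convert each endpoint to a unit vector on the sphere (x = cos φ cos λ, y = cos φ sin λ, z = sin φ).
The central angle between the endpoints is δ = arccos(p₁·p₂) ≈ 0.518 rad (29.7°). The total great-circle distance is δ·R ≈ 0.518 × 6371 ≈ 3298 km, so the target fraction is f = 2000/3298 ≈ 0.607.
Interpolate at f ≈ 0.607 with slerp weights a = sin((1−f)δ)/sin δ ≈ 0.409, b = sin(fδ)/sin δ ≈ 0.624.
p = a·p₁ + b·p₂ ≈ (0.550, -0.036, 0.834); φ = arcsin(p_z) ≈ 56.55°, λ = atan2(p_y, p_x) ≈ -3.73°.

≈ lat 57°N, lon 4°W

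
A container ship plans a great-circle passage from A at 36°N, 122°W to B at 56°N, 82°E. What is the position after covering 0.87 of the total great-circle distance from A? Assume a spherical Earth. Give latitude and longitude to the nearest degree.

Convert each endpoint to a unit vector on the sphere (x = cos φ cos λ, y = cos φ sin λ, z = sin φ).
The central angle between the endpoints is δ = arccos(p₁·p₂) ≈ 1.497 rad (85.8°).
Interpolate at f = 0.87 with slerp weights a = sin((1−f)δ)/sin δ ≈ 0.194, b = sin(fδ)/sin δ ≈ 0.967.
p = a·p₁ + b·p₂ ≈ (-0.008, 0.402, 0.915); φ = arcsin(p_z) ≈ 66.27°, λ = atan2(p_y, p_x) ≈ 91.12°.

≈ 66°N, 91°E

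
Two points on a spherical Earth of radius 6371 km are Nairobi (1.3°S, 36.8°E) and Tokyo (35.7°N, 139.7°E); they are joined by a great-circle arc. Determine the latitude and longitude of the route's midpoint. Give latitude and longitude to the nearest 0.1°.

The haversine formula gives a central angle δ ≈ 1.767 rad (101.2°) between the endpoints.
Interpolate at f = 1/2 with slerp weights a = sin((1−f)δ)/sin δ ≈ 0.788, b = sin(fδ)/sin δ ≈ 0.788.
p = a·p₁ + b·p₂ ≈ (0.143, 0.886, 0.442); φ = arcsin(p_z) ≈ 26.22°, λ = atan2(p_y, p_x) ≈ 80.84°.

≈ 26.2°N, 80.8°E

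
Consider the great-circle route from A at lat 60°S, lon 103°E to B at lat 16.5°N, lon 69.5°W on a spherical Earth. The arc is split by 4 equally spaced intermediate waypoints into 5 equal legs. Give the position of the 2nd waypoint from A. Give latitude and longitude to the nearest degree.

≈ lat 65°S, lon 57°W

Convert each endpoint to a unit vector on the sphere (x = cos φ cos λ, y = cos φ sin λ, z = sin φ).
The central angle between the endpoints is δ = arccos(p₁·p₂) ≈ 2.376 rad (136.2°).
Interpolate at f = 2/5 with slerp weights a = sin((1−f)δ)/sin δ ≈ 1.429, b = sin(fδ)/sin δ ≈ 1.175.
p = a·p₁ + b·p₂ ≈ (0.234, -0.359, -0.904); φ = arcsin(p_z) ≈ -64.63°, λ = atan2(p_y, p_x) ≈ -56.93°.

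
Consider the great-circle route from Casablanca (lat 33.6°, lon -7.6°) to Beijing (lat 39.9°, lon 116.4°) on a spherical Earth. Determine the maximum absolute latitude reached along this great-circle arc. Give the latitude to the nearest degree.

The great circle lies in the plane with unit normal n̂ = (p₁ × p₂)/|p₁ × p₂|.
Here n̂_z ≈ +0.530; the vertex latitude is φ_max = arccos|n̂_z| ≈ 58.0°.
Check via Clairaut: cos φ_max = |cos φ₁| · sin C = cos(33.6°)·sin(39.5°) ≈ 0.530, again giving ≈ 58.0°.

≈ 58°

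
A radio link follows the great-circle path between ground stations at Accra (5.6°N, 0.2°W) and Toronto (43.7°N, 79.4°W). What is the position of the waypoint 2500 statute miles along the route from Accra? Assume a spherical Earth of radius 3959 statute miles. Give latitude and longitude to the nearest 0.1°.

Convert each endpoint to a unit vector on the sphere (x = cos φ cos λ, y = cos φ sin λ, z = sin φ).
The central angle between the endpoints is δ = arccos(p₁·p₂) ≈ 1.367 rad (78.3°). The total great-circle distance is δ·R ≈ 1.367 × 3959 ≈ 5413 mi, so the target fraction is f = 2500/5413 ≈ 0.462.
Interpolate at f ≈ 0.462 with slerp weights a = sin((1−f)δ)/sin δ ≈ 0.685, b = sin(fδ)/sin δ ≈ 0.603.
p = a·p₁ + b·p₂ ≈ (0.762, -0.431, 0.483); φ = arcsin(p_z) ≈ 28.90°, λ = atan2(p_y, p_x) ≈ -29.47°.

≈ (28.9°N, 29.5°W)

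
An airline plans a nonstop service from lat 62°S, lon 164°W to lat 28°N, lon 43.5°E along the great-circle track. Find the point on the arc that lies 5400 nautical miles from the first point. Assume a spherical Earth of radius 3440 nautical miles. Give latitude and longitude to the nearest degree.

From cos δ = sin φ₁ sin φ₂ + cos φ₁ cos φ₂ cos Δλ, the central angle is δ ≈ 2.469 rad (141.5°). The total great-circle distance is δ·R ≈ 2.469 × 3440 ≈ 8493 nmi, so the target fraction is f = 5400/8493 ≈ 0.636.
Interpolate at f ≈ 0.636 with slerp weights a = sin((1−f)δ)/sin δ ≈ 1.257, b = sin(fδ)/sin δ ≈ 1.605.
p = a·p₁ + b·p₂ ≈ (0.461, 0.813, -0.356); φ = arcsin(p_z) ≈ -20.85°, λ = atan2(p_y, p_x) ≈ 60.45°.

≈ lat 21°S, lon 60°E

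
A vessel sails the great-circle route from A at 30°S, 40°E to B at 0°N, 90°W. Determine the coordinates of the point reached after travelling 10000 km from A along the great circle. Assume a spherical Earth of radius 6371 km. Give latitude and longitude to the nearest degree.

From cos δ = sin φ₁ sin φ₂ + cos φ₁ cos φ₂ cos Δλ, the central angle is δ ≈ 2.161 rad (123.8°). The total great-circle distance is δ·R ≈ 2.161 × 6371 ≈ 13769 km, so the target fraction is f = 10000/13769 ≈ 0.726.
Interpolate at f ≈ 0.726 with slerp weights a = sin((1−f)δ)/sin δ ≈ 0.671, b = sin(fδ)/sin δ ≈ 1.204.
p = a·p₁ + b·p₂ ≈ (0.445, -0.830, -0.336); φ = arcsin(p_z) ≈ -19.61°, λ = atan2(p_y, p_x) ≈ -61.79°.

≈ 20°S, 62°W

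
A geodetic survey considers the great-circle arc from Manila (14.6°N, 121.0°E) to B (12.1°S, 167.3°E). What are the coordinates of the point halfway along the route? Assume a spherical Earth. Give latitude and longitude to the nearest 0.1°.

Convert each endpoint to a unit vector on the sphere (x = cos φ cos λ, y = cos φ sin λ, z = sin φ).
The central angle between the endpoints is δ = arccos(p₁·p₂) ≈ 0.926 rad (53.1°).
Interpolate at f = 1/2 with slerp weights a = sin((1−f)δ)/sin δ ≈ 0.559, b = sin(fδ)/sin δ ≈ 0.559.
p = a·p₁ + b·p₂ ≈ (-0.812, 0.584, 0.024); φ = arcsin(p_z) ≈ 1.36°, λ = atan2(p_y, p_x) ≈ 144.28°.

≈ (1.4°N, 144.3°E)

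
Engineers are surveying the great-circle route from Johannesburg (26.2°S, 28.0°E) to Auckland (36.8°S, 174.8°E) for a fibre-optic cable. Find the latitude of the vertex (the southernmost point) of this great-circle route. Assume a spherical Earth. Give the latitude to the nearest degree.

≈ 65°S

The great circle lies in the plane with unit normal n̂ = (p₁ × p₂)/|p₁ × p₂|.
Here n̂_z ≈ +0.418; the vertex latitude is φ_max = arccos|n̂_z| ≈ 65.3°.
Check via Clairaut: cos φ_max = |cos φ₁| · sin C = cos(26.2°)·sin(152.2°) ≈ 0.418, again giving ≈ 65.3°.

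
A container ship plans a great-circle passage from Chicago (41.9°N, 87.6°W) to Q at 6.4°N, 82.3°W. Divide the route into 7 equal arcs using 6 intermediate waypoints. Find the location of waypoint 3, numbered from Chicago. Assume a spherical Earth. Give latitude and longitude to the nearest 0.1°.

Convert each endpoint to a unit vector on the sphere (x = cos φ cos λ, y = cos φ sin λ, z = sin φ).
The central angle between the endpoints is δ = arccos(p₁·p₂) ≈ 0.625 rad (35.8°).
Interpolate at f = 3/7 with slerp weights a = sin((1−f)δ)/sin δ ≈ 0.598, b = sin(fδ)/sin δ ≈ 0.452.
p = a·p₁ + b·p₂ ≈ (0.079, -0.890, 0.449); φ = arcsin(p_z) ≈ 26.71°, λ = atan2(p_y, p_x) ≈ -84.94°.

≈ 26.7°N, 84.9°W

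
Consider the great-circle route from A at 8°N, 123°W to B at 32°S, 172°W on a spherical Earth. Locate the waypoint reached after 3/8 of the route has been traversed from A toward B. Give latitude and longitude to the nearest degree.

≈ 8°S, 140°W

The haversine formula gives a central angle δ ≈ 1.073 rad (61.5°) between the endpoints.
Interpolate at f = 3/8 with slerp weights a = sin((1−f)δ)/sin δ ≈ 0.707, b = sin(fδ)/sin δ ≈ 0.446.
p = a·p₁ + b·p₂ ≈ (-0.756, -0.640, -0.138); φ = arcsin(p_z) ≈ -7.92°, λ = atan2(p_y, p_x) ≈ -139.74°.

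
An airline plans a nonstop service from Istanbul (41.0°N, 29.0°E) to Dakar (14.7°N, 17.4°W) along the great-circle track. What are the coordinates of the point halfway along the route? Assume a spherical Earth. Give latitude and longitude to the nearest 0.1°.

Write both endpoints as unit vectors p₁, p₂ with components (cos φ cos λ, cos φ sin λ, sin φ).
The central angle between the endpoints is δ = arccos(p₁·p₂) ≈ 0.837 rad (47.9°).
Interpolate at f = 1/2 with slerp weights a = sin((1−f)δ)/sin δ ≈ 0.547, b = sin(fδ)/sin δ ≈ 0.547.
p = a·p₁ + b·p₂ ≈ (0.866, 0.042, 0.498); φ = arcsin(p_z) ≈ 29.86°, λ = atan2(p_y, p_x) ≈ 2.77°.

≈ 29.9°N, 2.8°E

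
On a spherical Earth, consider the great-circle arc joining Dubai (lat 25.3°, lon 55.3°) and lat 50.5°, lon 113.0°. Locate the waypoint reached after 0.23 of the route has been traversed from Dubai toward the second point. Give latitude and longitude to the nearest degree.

≈ lat 33°, lon 65°

Write both endpoints as unit vectors p₁, p₂ with components (cos φ cos λ, cos φ sin λ, sin φ).
The central angle between the endpoints is δ = arccos(p₁·p₂) ≈ 0.880 rad (50.4°).
Interpolate at f = 0.23 with slerp weights a = sin((1−f)δ)/sin δ ≈ 0.813, b = sin(fδ)/sin δ ≈ 0.261.
p = a·p₁ + b·p₂ ≈ (0.354, 0.757, 0.549); φ = arcsin(p_z) ≈ 33.29°, λ = atan2(p_y, p_x) ≈ 64.96°.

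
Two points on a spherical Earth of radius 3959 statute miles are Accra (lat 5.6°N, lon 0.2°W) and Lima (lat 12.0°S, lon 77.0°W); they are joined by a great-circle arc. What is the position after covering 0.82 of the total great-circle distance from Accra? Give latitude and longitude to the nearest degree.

Write both endpoints as unit vectors p₁, p₂ with components (cos φ cos λ, cos φ sin λ, sin φ).
The central angle between the endpoints is δ = arccos(p₁·p₂) ≈ 1.367 rad (78.3°).
Interpolate at f = 0.82 with slerp weights a = sin((1−f)δ)/sin δ ≈ 0.249, b = sin(fδ)/sin δ ≈ 0.920.
p = a·p₁ + b·p₂ ≈ (0.450, -0.877, -0.167); φ = arcsin(p_z) ≈ -9.61°, λ = atan2(p_y, p_x) ≈ -62.85°.

≈ lat 10°S, lon 63°W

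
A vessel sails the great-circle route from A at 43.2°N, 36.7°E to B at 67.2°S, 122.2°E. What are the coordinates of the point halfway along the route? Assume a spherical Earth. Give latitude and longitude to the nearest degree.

Convert each endpoint to a unit vector on the sphere (x = cos φ cos λ, y = cos φ sin λ, z = sin φ).
The central angle between the endpoints is δ = arccos(p₁·p₂) ≈ 2.225 rad (127.5°).
Interpolate at f = 1/2 with slerp weights a = sin((1−f)δ)/sin δ ≈ 1.131, b = sin(fδ)/sin δ ≈ 1.131.
p = a·p₁ + b·p₂ ≈ (0.427, 0.863, -0.268); φ = arcsin(p_z) ≈ -15.56°, λ = atan2(p_y, p_x) ≈ 63.66°.

≈ 16°S, 64°E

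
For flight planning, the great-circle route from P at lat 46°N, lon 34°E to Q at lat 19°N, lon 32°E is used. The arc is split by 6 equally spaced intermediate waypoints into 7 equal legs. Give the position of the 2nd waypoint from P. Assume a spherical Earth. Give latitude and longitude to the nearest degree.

≈ lat 38°N, lon 33°E

From cos δ = sin φ₁ sin φ₂ + cos φ₁ cos φ₂ cos Δλ, the central angle is δ ≈ 0.472 rad (27.1°).
Interpolate at f = 2/7 with slerp weights a = sin((1−f)δ)/sin δ ≈ 0.728, b = sin(fδ)/sin δ ≈ 0.296.
p = a·p₁ + b·p₂ ≈ (0.656, 0.431, 0.620); φ = arcsin(p_z) ≈ 38.29°, λ = atan2(p_y, p_x) ≈ 33.29°.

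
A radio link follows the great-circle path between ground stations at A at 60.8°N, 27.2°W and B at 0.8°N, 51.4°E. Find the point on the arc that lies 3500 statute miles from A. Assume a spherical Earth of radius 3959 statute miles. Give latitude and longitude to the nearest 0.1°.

≈ 29.4°N, 33.8°E

Write both endpoints as unit vectors p₁, p₂ with components (cos φ cos λ, cos φ sin λ, sin φ).
The central angle between the endpoints is δ = arccos(p₁·p₂) ≈ 1.462 rad (83.8°). The total great-circle distance is δ·R ≈ 1.462 × 3959 ≈ 5788 mi, so the target fraction is f = 3500/5788 ≈ 0.605.
Interpolate at f ≈ 0.605 with slerp weights a = sin((1−f)δ)/sin δ ≈ 0.550, b = sin(fδ)/sin δ ≈ 0.778.
p = a·p₁ + b·p₂ ≈ (0.724, 0.485, 0.491); φ = arcsin(p_z) ≈ 29.38°, λ = atan2(p_y, p_x) ≈ 33.85°.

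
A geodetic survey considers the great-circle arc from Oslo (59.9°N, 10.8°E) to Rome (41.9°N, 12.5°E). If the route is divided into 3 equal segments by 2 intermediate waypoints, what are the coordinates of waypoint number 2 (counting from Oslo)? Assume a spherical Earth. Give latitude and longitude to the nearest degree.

Convert each endpoint to a unit vector on the sphere (x = cos φ cos λ, y = cos φ sin λ, z = sin φ).
The central angle between the endpoints is δ = arccos(p₁·p₂) ≈ 0.315 rad (18.0°).
Interpolate at f = 2/3 with slerp weights a = sin((1−f)δ)/sin δ ≈ 0.338, b = sin(fδ)/sin δ ≈ 0.673.
p = a·p₁ + b·p₂ ≈ (0.656, 0.140, 0.742); φ = arcsin(p_z) ≈ 47.90°, λ = atan2(p_y, p_x) ≈ 12.07°.

≈ 48°N, 12°E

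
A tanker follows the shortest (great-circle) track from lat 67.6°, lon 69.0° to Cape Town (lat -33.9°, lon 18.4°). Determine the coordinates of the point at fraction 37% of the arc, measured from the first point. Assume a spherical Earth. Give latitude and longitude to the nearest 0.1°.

Convert each endpoint to a unit vector on the sphere (x = cos φ cos λ, y = cos φ sin λ, z = sin φ).
The central angle between the endpoints is δ = arccos(p₁·p₂) ≈ 1.891 rad (108.4°).
Interpolate at f = 0.37 with slerp weights a = sin((1−f)δ)/sin δ ≈ 0.979, b = sin(fδ)/sin δ ≈ 0.679.
p = a·p₁ + b·p₂ ≈ (0.668, 0.526, 0.526); φ = arcsin(p_z) ≈ 31.76°, λ = atan2(p_y, p_x) ≈ 38.21°.

≈ lat 31.8°, lon 38.2°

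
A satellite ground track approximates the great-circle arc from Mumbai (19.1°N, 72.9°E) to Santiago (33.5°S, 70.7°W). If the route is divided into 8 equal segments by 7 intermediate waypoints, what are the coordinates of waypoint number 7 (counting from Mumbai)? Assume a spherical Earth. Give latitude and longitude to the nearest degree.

From cos δ = sin φ₁ sin φ₂ + cos φ₁ cos φ₂ cos Δλ, the central angle is δ ≈ 2.523 rad (144.6°).
Interpolate at f = 7/8 with slerp weights a = sin((1−f)δ)/sin δ ≈ 0.535, b = sin(fδ)/sin δ ≈ 1.387.
p = a·p₁ + b·p₂ ≈ (0.531, -0.608, -0.590); φ = arcsin(p_z) ≈ -36.18°, λ = atan2(p_y, p_x) ≈ -48.88°.

≈ 36°S, 49°W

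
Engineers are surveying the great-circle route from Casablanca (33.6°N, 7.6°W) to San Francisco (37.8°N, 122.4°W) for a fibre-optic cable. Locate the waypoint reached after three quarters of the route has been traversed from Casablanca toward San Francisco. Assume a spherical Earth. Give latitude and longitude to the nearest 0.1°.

≈ 49.4°N, 97.0°W

Write both endpoints as unit vectors p₁, p₂ with components (cos φ cos λ, cos φ sin λ, sin φ).
The central angle between the endpoints is δ = arccos(p₁·p₂) ≈ 1.508 rad (86.4°).
Interpolate at f = 3/4 with slerp weights a = sin((1−f)δ)/sin δ ≈ 0.369, b = sin(fδ)/sin δ ≈ 0.907.
p = a·p₁ + b·p₂ ≈ (-0.079, -0.645, 0.760); φ = arcsin(p_z) ≈ 49.44°, λ = atan2(p_y, p_x) ≈ -97.01°.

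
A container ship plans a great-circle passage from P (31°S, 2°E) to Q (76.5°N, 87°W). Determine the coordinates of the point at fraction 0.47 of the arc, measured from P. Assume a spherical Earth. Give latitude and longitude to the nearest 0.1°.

≈ (23.7°N, 12.1°W)

Convert each endpoint to a unit vector on the sphere (x = cos φ cos λ, y = cos φ sin λ, z = sin φ).
The central angle between the endpoints is δ = arccos(p₁·p₂) ≈ 2.091 rad (119.8°).
Interpolate at f = 0.47 with slerp weights a = sin((1−f)δ)/sin δ ≈ 1.032, b = sin(fδ)/sin δ ≈ 0.959.
p = a·p₁ + b·p₂ ≈ (0.895, -0.193, 0.401); φ = arcsin(p_z) ≈ 23.66°, λ = atan2(p_y, p_x) ≈ -12.15°.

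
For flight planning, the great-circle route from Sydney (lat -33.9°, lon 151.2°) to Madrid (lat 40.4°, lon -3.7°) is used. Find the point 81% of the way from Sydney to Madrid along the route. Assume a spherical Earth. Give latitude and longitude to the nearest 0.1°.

≈ lat 38.8°, lon 35.8°

The haversine formula gives a central angle δ ≈ 2.776 rad (159.0°) between the endpoints.
Interpolate at f = 0.81 with slerp weights a = sin((1−f)δ)/sin δ ≈ 1.408, b = sin(fδ)/sin δ ≈ 2.179.
p = a·p₁ + b·p₂ ≈ (0.632, 0.456, 0.627); φ = arcsin(p_z) ≈ 38.82°, λ = atan2(p_y, p_x) ≈ 35.80°.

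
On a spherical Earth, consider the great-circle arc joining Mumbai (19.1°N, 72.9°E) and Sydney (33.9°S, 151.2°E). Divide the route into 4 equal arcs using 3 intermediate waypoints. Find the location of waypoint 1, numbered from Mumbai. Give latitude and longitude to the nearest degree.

≈ (5°N, 91°E)

Write both endpoints as unit vectors p₁, p₂ with components (cos φ cos λ, cos φ sin λ, sin φ).
The central angle between the endpoints is δ = arccos(p₁·p₂) ≈ 1.594 rad (91.3°).
Interpolate at f = 1/4 with slerp weights a = sin((1−f)δ)/sin δ ≈ 0.931, b = sin(fδ)/sin δ ≈ 0.388.
p = a·p₁ + b·p₂ ≈ (-0.024, 0.996, 0.088); φ = arcsin(p_z) ≈ 5.05°, λ = atan2(p_y, p_x) ≈ 91.37°.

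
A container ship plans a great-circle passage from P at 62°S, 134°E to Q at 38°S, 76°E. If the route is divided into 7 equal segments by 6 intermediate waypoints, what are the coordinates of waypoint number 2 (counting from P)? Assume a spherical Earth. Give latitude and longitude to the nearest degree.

≈ 58°S, 111°E

Convert each endpoint to a unit vector on the sphere (x = cos φ cos λ, y = cos φ sin λ, z = sin φ).
The central angle between the endpoints is δ = arccos(p₁·p₂) ≈ 0.738 rad (42.3°).
Interpolate at f = 2/7 with slerp weights a = sin((1−f)δ)/sin δ ≈ 0.748, b = sin(fδ)/sin δ ≈ 0.311.
p = a·p₁ + b·p₂ ≈ (-0.185, 0.490, -0.852); φ = arcsin(p_z) ≈ -58.40°, λ = atan2(p_y, p_x) ≈ 110.62°.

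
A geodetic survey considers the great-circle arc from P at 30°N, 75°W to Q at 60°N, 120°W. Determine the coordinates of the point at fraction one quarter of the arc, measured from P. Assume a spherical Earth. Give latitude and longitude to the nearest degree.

≈ 39°N, 82°W

Convert each endpoint to a unit vector on the sphere (x = cos φ cos λ, y = cos φ sin λ, z = sin φ).
The central angle between the endpoints is δ = arccos(p₁·p₂) ≈ 0.739 rad (42.3°).
Interpolate at f = 1/4 with slerp weights a = sin((1−f)δ)/sin δ ≈ 0.781, b = sin(fδ)/sin δ ≈ 0.273.
p = a·p₁ + b·p₂ ≈ (0.107, -0.772, 0.627); φ = arcsin(p_z) ≈ 38.82°, λ = atan2(p_y, p_x) ≈ -82.11°.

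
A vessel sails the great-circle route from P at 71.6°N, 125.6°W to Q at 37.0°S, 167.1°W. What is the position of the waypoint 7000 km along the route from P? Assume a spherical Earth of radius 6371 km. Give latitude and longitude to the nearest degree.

Write both endpoints as unit vectors p₁, p₂ with components (cos φ cos λ, cos φ sin λ, sin φ).
The central angle between the endpoints is δ = arccos(p₁·p₂) ≈ 1.963 rad (112.5°). The total great-circle distance is δ·R ≈ 1.963 × 6371 ≈ 12506 km, so the target fraction is f = 7000/12506 ≈ 0.560.
Interpolate at f ≈ 0.560 with slerp weights a = sin((1−f)δ)/sin δ ≈ 0.823, b = sin(fδ)/sin δ ≈ 0.964.
p = a·p₁ + b·p₂ ≈ (-0.902, -0.383, 0.201); φ = arcsin(p_z) ≈ 11.60°, λ = atan2(p_y, p_x) ≈ -156.98°.

≈ 12°N, 157°W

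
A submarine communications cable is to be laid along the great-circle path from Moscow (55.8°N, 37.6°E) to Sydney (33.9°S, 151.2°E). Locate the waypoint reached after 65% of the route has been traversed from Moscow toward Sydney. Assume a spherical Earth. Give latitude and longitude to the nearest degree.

Write both endpoints as unit vectors p₁, p₂ with components (cos φ cos λ, cos φ sin λ, sin φ).
The central angle between the endpoints is δ = arccos(p₁·p₂) ≈ 2.276 rad (130.4°).
Interpolate at f = 0.65 with slerp weights a = sin((1−f)δ)/sin δ ≈ 0.939, b = sin(fδ)/sin δ ≈ 1.308.
p = a·p₁ + b·p₂ ≈ (-0.533, 0.845, 0.047); φ = arcsin(p_z) ≈ 2.70°, λ = atan2(p_y, p_x) ≈ 122.25°.

≈ 3°N, 122°E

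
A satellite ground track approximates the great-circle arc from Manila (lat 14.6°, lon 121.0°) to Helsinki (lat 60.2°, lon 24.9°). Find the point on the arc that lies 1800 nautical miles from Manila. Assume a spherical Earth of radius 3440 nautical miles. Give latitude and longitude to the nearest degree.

≈ lat 40°, lon 102°

The haversine formula gives a central angle δ ≈ 1.402 rad (80.3°) between the endpoints. The total great-circle distance is δ·R ≈ 1.402 × 3440 ≈ 4824 nmi, so the target fraction is f = 1800/4824 ≈ 0.373.
Interpolate at f ≈ 0.373 with slerp weights a = sin((1−f)δ)/sin δ ≈ 0.781, b = sin(fδ)/sin δ ≈ 0.507.
p = a·p₁ + b·p₂ ≈ (-0.161, 0.754, 0.637); φ = arcsin(p_z) ≈ 39.55°, λ = atan2(p_y, p_x) ≈ 102.04°.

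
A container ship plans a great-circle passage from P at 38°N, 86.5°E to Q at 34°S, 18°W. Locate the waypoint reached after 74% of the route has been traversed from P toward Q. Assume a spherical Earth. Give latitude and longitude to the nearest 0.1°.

≈ 16.1°S, 10.6°E

Write both endpoints as unit vectors p₁, p₂ with components (cos φ cos λ, cos φ sin λ, sin φ).
The central angle between the endpoints is δ = arccos(p₁·p₂) ≈ 2.103 rad (120.5°).
Interpolate at f = 0.74 with slerp weights a = sin((1−f)δ)/sin δ ≈ 0.604, b = sin(fδ)/sin δ ≈ 1.161.
p = a·p₁ + b·p₂ ≈ (0.944, 0.177, -0.277); φ = arcsin(p_z) ≈ -16.10°, λ = atan2(p_y, p_x) ≈ 10.64°.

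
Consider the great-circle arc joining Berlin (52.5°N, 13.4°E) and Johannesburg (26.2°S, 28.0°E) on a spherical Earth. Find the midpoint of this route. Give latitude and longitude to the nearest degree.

Write both endpoints as unit vectors p₁, p₂ with components (cos φ cos λ, cos φ sin λ, sin φ).
The central angle between the endpoints is δ = arccos(p₁·p₂) ≈ 1.392 rad (79.7°).
Interpolate at f = 1/2 with slerp weights a = sin((1−f)δ)/sin δ ≈ 0.651, b = sin(fδ)/sin δ ≈ 0.651.
p = a·p₁ + b·p₂ ≈ (0.902, 0.366, 0.229); φ = arcsin(p_z) ≈ 13.25°, λ = atan2(p_y, p_x) ≈ 22.11°.

≈ 13°N, 22°E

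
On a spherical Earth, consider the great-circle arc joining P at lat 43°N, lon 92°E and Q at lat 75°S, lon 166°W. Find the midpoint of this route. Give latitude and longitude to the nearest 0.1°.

The haversine formula gives a central angle δ ≈ 2.344 rad (134.3°) between the endpoints.
Interpolate at f = 1/2 with slerp weights a = sin((1−f)δ)/sin δ ≈ 1.287, b = sin(fδ)/sin δ ≈ 1.287.
p = a·p₁ + b·p₂ ≈ (-0.356, 0.860, -0.365); φ = arcsin(p_z) ≈ -21.43°, λ = atan2(p_y, p_x) ≈ 112.49°.

≈ lat 21.4°S, lon 112.5°E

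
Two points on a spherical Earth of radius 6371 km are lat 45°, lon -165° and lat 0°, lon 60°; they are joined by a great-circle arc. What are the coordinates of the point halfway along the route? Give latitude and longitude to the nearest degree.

Write both endpoints as unit vectors p₁, p₂ with components (cos φ cos λ, cos φ sin λ, sin φ).
The central angle between the endpoints is δ = arccos(p₁·p₂) ≈ 2.094 rad (120.0°).
Interpolate at f = 1/2 with slerp weights a = sin((1−f)δ)/sin δ ≈ 1.000, b = sin(fδ)/sin δ ≈ 1.000.
p = a·p₁ + b·p₂ ≈ (-0.183, 0.683, 0.707); φ = arcsin(p_z) ≈ 45.00°, λ = atan2(p_y, p_x) ≈ 105.00°.

≈ lat 45°, lon 105°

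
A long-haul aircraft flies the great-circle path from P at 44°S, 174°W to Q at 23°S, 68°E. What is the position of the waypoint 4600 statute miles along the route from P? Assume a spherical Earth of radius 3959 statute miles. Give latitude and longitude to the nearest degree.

≈ 41°S, 90°E

The haversine formula gives a central angle δ ≈ 1.610 rad (92.3°) between the endpoints. The total great-circle distance is δ·R ≈ 1.610 × 3959 ≈ 6375 mi, so the target fraction is f = 4600/6375 ≈ 0.722.
Interpolate at f ≈ 0.722 with slerp weights a = sin((1−f)δ)/sin δ ≈ 0.434, b = sin(fδ)/sin δ ≈ 0.918.
p = a·p₁ + b·p₂ ≈ (0.006, 0.751, -0.660); φ = arcsin(p_z) ≈ -41.31°, λ = atan2(p_y, p_x) ≈ 89.52°.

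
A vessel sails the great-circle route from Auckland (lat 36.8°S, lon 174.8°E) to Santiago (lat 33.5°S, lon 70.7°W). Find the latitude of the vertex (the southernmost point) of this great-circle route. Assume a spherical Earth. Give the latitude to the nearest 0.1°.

≈ 52.5°S

The great circle lies in the plane with unit normal n̂ = (p₁ × p₂)/|p₁ × p₂|.
Here n̂_z ≈ +0.608; the vertex latitude is φ_max = arccos|n̂_z| ≈ 52.5°.
Check via Clairaut: cos φ_max = |cos φ₁| · sin C = cos(36.8°)·sin(130.5°) ≈ 0.608, again giving ≈ 52.5°.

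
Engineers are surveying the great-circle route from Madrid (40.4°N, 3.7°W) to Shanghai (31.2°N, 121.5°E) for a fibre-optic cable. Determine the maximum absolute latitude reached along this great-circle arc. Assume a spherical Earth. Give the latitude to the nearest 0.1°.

The great circle lies in the plane with unit normal n̂ = (p₁ × p₂)/|p₁ × p₂|.
Here n̂_z ≈ +0.533; the vertex latitude is φ_max = arccos|n̂_z| ≈ 57.8°.

≈ 57.8°N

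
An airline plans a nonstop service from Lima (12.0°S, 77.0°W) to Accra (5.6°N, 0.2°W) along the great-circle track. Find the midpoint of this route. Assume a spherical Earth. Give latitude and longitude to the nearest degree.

From cos δ = sin φ₁ sin φ₂ + cos φ₁ cos φ₂ cos Δλ, the central angle is δ ≈ 1.367 rad (78.3°).
Interpolate at f = 1/2 with slerp weights a = sin((1−f)δ)/sin δ ≈ 0.645, b = sin(fδ)/sin δ ≈ 0.645.
p = a·p₁ + b·p₂ ≈ (0.784, -0.617, -0.071); φ = arcsin(p_z) ≈ -4.08°, λ = atan2(p_y, p_x) ≈ -38.21°.

≈ 4°S, 38°W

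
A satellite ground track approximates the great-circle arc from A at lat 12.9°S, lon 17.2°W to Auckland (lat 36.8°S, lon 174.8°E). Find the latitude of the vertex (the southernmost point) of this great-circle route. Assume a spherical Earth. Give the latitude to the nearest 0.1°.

The great circle lies in the plane with unit normal n̂ = (p₁ × p₂)/|p₁ × p₂|.
Here n̂_z ≈ -0.209; the vertex latitude is φ_max = arccos|n̂_z| ≈ 77.9°.
Check via Clairaut: cos φ_max = |cos φ₁| · sin C = cos(12.9°)·sin(167.6°) ≈ 0.209, again giving ≈ 77.9°.

≈ 77.9°S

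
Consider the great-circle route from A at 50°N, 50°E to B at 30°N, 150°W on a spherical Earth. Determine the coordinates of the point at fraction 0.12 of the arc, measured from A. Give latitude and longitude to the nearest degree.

≈ 61°N, 57°E

Write both endpoints as unit vectors p₁, p₂ with components (cos φ cos λ, cos φ sin λ, sin φ).
The central angle between the endpoints is δ = arccos(p₁·p₂) ≈ 1.711 rad (98.1°).
Interpolate at f = 0.12 with slerp weights a = sin((1−f)δ)/sin δ ≈ 1.008, b = sin(fδ)/sin δ ≈ 0.206.
p = a·p₁ + b·p₂ ≈ (0.262, 0.407, 0.875); φ = arcsin(p_z) ≈ 61.05°, λ = atan2(p_y, p_x) ≈ 57.24°.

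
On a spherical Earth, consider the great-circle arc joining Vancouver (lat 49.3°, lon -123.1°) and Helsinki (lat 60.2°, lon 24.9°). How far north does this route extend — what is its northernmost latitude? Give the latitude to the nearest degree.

The great circle lies in the plane with unit normal n̂ = (p₁ × p₂)/|p₁ × p₂|.
Here n̂_z ≈ +0.186; the vertex latitude is φ_max = arccos|n̂_z| ≈ 79.3°.
Check via Clairaut: cos φ_max = |cos φ₁| · sin C = cos(49.3°)·sin(16.6°) ≈ 0.186, again giving ≈ 79.3°.

≈ 79°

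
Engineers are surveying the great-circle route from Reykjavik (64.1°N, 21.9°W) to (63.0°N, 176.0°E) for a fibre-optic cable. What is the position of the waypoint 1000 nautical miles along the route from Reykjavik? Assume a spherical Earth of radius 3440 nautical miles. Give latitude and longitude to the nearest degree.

≈ (80°N, 39°W)

Convert each endpoint to a unit vector on the sphere (x = cos φ cos λ, y = cos φ sin λ, z = sin φ).
The central angle between the endpoints is δ = arccos(p₁·p₂) ≈ 0.911 rad (52.2°). The total great-circle distance is δ·R ≈ 0.911 × 3440 ≈ 3134 nmi, so the target fraction is f = 1000/3134 ≈ 0.319.
Interpolate at f ≈ 0.319 with slerp weights a = sin((1−f)δ)/sin δ ≈ 0.736, b = sin(fδ)/sin δ ≈ 0.363.
p = a·p₁ + b·p₂ ≈ (0.134, -0.108, 0.985); φ = arcsin(p_z) ≈ 80.08°, λ = atan2(p_y, p_x) ≈ -38.98°.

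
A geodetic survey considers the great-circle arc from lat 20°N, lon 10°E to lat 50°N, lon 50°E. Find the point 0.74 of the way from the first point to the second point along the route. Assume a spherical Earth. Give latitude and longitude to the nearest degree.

≈ lat 44°N, lon 36°E

Write both endpoints as unit vectors p₁, p₂ with components (cos φ cos λ, cos φ sin λ, sin φ).
The central angle between the endpoints is δ = arccos(p₁·p₂) ≈ 0.760 rad (43.6°).
Interpolate at f = 0.74 with slerp weights a = sin((1−f)δ)/sin δ ≈ 0.285, b = sin(fδ)/sin δ ≈ 0.774.
p = a·p₁ + b·p₂ ≈ (0.584, 0.428, 0.690); φ = arcsin(p_z) ≈ 43.66°, λ = atan2(p_y, p_x) ≈ 36.24°.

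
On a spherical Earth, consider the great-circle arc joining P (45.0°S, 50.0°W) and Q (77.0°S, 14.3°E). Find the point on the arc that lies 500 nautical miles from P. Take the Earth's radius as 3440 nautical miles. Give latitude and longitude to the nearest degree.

≈ (53°S, 46°W)

The haversine formula gives a central angle δ ≈ 0.711 rad (40.7°) between the endpoints. The total great-circle distance is δ·R ≈ 0.711 × 3440 ≈ 2445 nmi, so the target fraction is f = 500/2445 ≈ 0.205.
Interpolate at f ≈ 0.205 with slerp weights a = sin((1−f)δ)/sin δ ≈ 0.821, b = sin(fδ)/sin δ ≈ 0.222.
p = a·p₁ + b·p₂ ≈ (0.422, -0.432, -0.797); φ = arcsin(p_z) ≈ -52.84°, λ = atan2(p_y, p_x) ≈ -45.73°.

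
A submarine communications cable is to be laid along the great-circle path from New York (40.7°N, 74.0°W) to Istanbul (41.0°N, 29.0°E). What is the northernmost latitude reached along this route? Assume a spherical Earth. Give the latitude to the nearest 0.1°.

The great circle lies in the plane with unit normal n̂ = (p₁ × p₂)/|p₁ × p₂|.
Here n̂_z ≈ +0.584; the vertex latitude is φ_max = arccos|n̂_z| ≈ 54.2°.

≈ 54.2°N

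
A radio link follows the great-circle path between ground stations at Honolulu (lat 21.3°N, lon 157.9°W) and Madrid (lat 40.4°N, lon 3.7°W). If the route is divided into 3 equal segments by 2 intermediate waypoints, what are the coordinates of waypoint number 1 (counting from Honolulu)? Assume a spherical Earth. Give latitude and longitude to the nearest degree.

Write both endpoints as unit vectors p₁, p₂ with components (cos φ cos λ, cos φ sin λ, sin φ).
The central angle between the endpoints is δ = arccos(p₁·p₂) ≈ 1.986 rad (113.8°).
Interpolate at f = 1/3 with slerp weights a = sin((1−f)δ)/sin δ ≈ 1.060, b = sin(fδ)/sin δ ≈ 0.672.
p = a·p₁ + b·p₂ ≈ (-0.404, -0.404, 0.820); φ = arcsin(p_z) ≈ 55.12°, λ = atan2(p_y, p_x) ≈ -134.99°.

≈ lat 55°N, lon 135°W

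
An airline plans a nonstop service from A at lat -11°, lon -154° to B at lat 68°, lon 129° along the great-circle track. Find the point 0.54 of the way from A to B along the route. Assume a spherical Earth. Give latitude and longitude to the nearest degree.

≈ lat 37°, lon -175°

The haversine formula gives a central angle δ ≈ 1.665 rad (95.4°) between the endpoints.
Interpolate at f = 0.54 with slerp weights a = sin((1−f)δ)/sin δ ≈ 0.696, b = sin(fδ)/sin δ ≈ 0.786.
p = a·p₁ + b·p₂ ≈ (-0.800, -0.071, 0.596); φ = arcsin(p_z) ≈ 36.60°, λ = atan2(p_y, p_x) ≈ -174.95°.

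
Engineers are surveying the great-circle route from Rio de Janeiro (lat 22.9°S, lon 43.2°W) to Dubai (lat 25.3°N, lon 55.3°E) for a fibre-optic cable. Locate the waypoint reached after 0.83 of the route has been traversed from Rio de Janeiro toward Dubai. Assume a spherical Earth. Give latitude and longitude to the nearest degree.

The haversine formula gives a central angle δ ≈ 1.864 rad (106.8°) between the endpoints.
Interpolate at f = 0.83 with slerp weights a = sin((1−f)δ)/sin δ ≈ 0.326, b = sin(fδ)/sin δ ≈ 1.044.
p = a·p₁ + b·p₂ ≈ (0.756, 0.571, 0.320); φ = arcsin(p_z) ≈ 18.64°, λ = atan2(p_y, p_x) ≈ 37.06°.

≈ lat 19°N, lon 37°E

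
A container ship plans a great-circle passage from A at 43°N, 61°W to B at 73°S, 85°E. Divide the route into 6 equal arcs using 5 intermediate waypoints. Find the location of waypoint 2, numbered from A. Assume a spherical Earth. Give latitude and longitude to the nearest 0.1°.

Write both endpoints as unit vectors p₁, p₂ with components (cos φ cos λ, cos φ sin λ, sin φ).
The central angle between the endpoints is δ = arccos(p₁·p₂) ≈ 2.549 rad (146.0°).
Interpolate at f = 2/6 with slerp weights a = sin((1−f)δ)/sin δ ≈ 1.776, b = sin(fδ)/sin δ ≈ 1.345.
p = a·p₁ + b·p₂ ≈ (0.664, -0.744, -0.075); φ = arcsin(p_z) ≈ -4.30°, λ = atan2(p_y, p_x) ≈ -48.26°.

≈ 4.3°S, 48.3°W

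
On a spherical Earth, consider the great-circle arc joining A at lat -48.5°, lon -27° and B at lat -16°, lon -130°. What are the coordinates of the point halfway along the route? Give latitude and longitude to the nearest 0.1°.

From cos δ = sin φ₁ sin φ₂ + cos φ₁ cos φ₂ cos Δλ, the central angle is δ ≈ 1.508 rad (86.4°).
Interpolate at f = 1/2 with slerp weights a = sin((1−f)δ)/sin δ ≈ 0.686, b = sin(fδ)/sin δ ≈ 0.686.
p = a·p₁ + b·p₂ ≈ (-0.019, -0.711, -0.703); φ = arcsin(p_z) ≈ -44.64°, λ = atan2(p_y, p_x) ≈ -91.52°.

≈ lat -44.6°, lon -91.5°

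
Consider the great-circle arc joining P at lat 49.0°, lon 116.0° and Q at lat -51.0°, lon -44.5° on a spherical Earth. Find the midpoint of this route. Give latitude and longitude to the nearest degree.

The haversine formula gives a central angle δ ≈ 2.921 rad (167.3°) between the endpoints.
Interpolate at f = 1/2 with slerp weights a = sin((1−f)δ)/sin δ ≈ 4.537, b = sin(fδ)/sin δ ≈ 4.537.
p = a·p₁ + b·p₂ ≈ (0.732, 0.674, -0.102); φ = arcsin(p_z) ≈ -5.84°, λ = atan2(p_y, p_x) ≈ 42.65°.

≈ lat -6°, lon 43°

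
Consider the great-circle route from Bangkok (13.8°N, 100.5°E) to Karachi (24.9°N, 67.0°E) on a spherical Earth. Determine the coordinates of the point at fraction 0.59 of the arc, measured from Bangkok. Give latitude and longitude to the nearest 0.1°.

≈ 21.1°N, 81.3°E

Write both endpoints as unit vectors p₁, p₂ with components (cos φ cos λ, cos φ sin λ, sin φ).
The central angle between the endpoints is δ = arccos(p₁·p₂) ≈ 0.583 rad (33.4°).
Interpolate at f = 0.59 with slerp weights a = sin((1−f)δ)/sin δ ≈ 0.430, b = sin(fδ)/sin δ ≈ 0.613.
p = a·p₁ + b·p₂ ≈ (0.141, 0.922, 0.360); φ = arcsin(p_z) ≈ 21.13°, λ = atan2(p_y, p_x) ≈ 81.31°.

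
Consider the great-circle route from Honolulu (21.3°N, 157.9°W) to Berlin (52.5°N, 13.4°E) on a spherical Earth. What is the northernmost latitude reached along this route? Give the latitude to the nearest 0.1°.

≈ 84.9°N

The great circle lies in the plane with unit normal n̂ = (p₁ × p₂)/|p₁ × p₂|.
Here n̂_z ≈ +0.089; the vertex latitude is φ_max = arccos|n̂_z| ≈ 84.9°.
Check via Clairaut: cos φ_max = |cos φ₁| · sin C = cos(21.3°)·sin(5.5°) ≈ 0.089, again giving ≈ 84.9°.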